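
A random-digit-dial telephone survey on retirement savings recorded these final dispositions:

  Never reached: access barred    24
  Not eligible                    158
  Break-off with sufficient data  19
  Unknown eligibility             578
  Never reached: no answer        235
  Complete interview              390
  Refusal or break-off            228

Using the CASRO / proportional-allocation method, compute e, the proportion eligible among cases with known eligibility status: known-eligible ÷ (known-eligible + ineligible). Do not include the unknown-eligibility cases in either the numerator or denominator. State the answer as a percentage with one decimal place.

85.0%

No contact after all attempts = 235 + 24 = 259
Known eligible → 390 + 19 + 228 + 259 = 896
e = 896 / (896 + 158) = 896 / 1054 = 0.8501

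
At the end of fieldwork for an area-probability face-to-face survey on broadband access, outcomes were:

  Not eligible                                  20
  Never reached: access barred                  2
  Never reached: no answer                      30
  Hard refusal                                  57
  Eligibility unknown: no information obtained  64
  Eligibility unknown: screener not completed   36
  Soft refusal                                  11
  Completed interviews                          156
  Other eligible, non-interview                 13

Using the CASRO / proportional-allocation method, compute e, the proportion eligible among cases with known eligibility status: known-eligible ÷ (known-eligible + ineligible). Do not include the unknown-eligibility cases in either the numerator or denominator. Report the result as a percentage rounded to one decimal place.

93.1%

Refused = 57 + 11 = 68
Non-contacts = 30 + 2 = 32
Unknown if eligible = 36 + 64 = 100
Determined eligible = 156 + 68 + 32 + 13 = 269
e = 269 / (269 + 20) = 269 / 289 = 0.9308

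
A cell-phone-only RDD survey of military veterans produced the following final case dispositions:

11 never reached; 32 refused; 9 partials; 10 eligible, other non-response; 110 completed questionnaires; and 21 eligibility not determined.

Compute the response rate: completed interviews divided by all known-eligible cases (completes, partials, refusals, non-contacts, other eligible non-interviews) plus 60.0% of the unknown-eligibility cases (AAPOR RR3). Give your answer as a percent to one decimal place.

59.6%

Numerator = 110
Eligible (known) = 110 + 9 + 32 + 11 + 10 = 172
Estimated eligible among unknowns = 0.6000 × 21 = 12.60
Denom = 172 + 12.60 = 184.60
RR3 = 110 / 184.60 = 0.5959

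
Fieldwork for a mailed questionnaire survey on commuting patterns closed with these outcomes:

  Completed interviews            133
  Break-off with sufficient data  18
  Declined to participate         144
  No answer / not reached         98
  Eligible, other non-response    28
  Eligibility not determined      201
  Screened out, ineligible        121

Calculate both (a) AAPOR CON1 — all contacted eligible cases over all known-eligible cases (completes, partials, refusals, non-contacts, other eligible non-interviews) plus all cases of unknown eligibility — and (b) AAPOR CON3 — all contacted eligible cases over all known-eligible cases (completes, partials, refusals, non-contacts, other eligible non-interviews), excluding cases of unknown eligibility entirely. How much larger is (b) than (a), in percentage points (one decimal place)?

24.8

Top → 133 + 18 + 144 + 28 = 323
Base → 133 + 18 + 144 + 98 + 28 + 201 = 622
CON1 = 323 / 622 = 0.5193
Base → 133 + 18 + 144 + 98 + 28 = 421
CON3 = 323 / 421 = 0.7672
Difference = 76.72 − 51.93 = 24.79 percentage points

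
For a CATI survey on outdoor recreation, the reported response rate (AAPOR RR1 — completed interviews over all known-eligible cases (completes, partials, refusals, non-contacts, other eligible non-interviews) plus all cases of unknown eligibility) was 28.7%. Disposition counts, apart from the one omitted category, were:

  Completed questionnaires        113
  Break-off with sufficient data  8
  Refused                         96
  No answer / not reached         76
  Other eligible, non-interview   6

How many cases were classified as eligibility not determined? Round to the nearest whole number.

RR1 = 113 / D = 0.287
D = 113 / 0.287 = 393.7
Other denominator terms total 299
eligibility not determined = 393.7 − 299 ≈ 95

95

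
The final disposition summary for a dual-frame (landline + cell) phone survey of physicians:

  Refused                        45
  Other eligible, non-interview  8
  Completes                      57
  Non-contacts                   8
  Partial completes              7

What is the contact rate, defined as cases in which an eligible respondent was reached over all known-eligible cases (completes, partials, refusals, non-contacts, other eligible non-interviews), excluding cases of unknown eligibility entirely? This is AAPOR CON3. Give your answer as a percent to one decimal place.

Numerator = 57 + 7 + 45 + 8 = 117
Denominator = 57 + 7 + 45 + 8 + 8 = 125
CON3 = 117 / 125 = 0.9360

93.6%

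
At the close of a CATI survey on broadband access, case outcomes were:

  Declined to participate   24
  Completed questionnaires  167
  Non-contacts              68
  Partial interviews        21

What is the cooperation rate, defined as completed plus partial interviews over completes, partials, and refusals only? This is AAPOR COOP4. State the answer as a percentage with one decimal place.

88.7%

Top → 167 + 21 = 188
Denom → 167 + 21 + 24 = 212
COOP4 = 188 / 212 = 0.8868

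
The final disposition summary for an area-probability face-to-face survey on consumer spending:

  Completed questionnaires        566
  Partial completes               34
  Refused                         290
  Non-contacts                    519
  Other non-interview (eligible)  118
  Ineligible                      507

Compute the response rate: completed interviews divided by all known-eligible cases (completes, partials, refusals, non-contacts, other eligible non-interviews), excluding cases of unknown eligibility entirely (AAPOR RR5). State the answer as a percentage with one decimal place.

Num = 566
Base = 566 + 34 + 290 + 519 + 118 = 1527
RR5 = 566 / 1527 = 0.3707

37.1%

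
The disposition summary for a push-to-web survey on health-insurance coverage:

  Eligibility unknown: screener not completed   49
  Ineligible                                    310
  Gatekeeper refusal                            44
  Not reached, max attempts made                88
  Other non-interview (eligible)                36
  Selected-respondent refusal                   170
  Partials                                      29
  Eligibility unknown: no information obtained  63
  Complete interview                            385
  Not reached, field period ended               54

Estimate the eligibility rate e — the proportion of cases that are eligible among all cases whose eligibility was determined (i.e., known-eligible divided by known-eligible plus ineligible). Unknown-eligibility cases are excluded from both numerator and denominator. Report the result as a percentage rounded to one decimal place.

Refusal or break-off = 44 + 170 = 214
Non-contacts = 54 + 88 = 142
Undetermined eligibility = 49 + 63 = 112
Eligible (known) → 385 + 29 + 214 + 142 + 36 = 806
e = 806 / (806 + 310) = 806 / 1116 = 0.7222

72.2%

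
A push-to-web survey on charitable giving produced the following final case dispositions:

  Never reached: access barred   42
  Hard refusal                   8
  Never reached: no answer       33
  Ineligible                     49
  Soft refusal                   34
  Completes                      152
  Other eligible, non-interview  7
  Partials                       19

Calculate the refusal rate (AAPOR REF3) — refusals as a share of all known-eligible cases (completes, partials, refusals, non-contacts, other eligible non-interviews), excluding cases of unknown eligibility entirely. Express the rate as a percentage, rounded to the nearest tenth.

14.2%

Refusals = 8 + 34 = 42
No answer / not reached = 33 + 42 = 75
Num = 42
Denom = 152 + 19 + 42 + 75 + 7 = 295
REF3 = 42 / 295 = 0.1424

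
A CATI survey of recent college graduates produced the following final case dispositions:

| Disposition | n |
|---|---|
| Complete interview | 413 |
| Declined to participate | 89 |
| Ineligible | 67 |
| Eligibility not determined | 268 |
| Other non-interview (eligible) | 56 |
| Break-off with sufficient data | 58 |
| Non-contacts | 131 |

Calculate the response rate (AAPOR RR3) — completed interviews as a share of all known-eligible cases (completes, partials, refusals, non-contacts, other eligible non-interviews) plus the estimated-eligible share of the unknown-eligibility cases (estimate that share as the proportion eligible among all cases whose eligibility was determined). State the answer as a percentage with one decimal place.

Top: 413
Determined eligible: 413 + 58 + 89 + 131 + 56 = 747
e = 747 / (747 + 67) = 747 / 814 = 0.9177
e × U: 0.9177 × 268 = 245.94
Denom: 747 + 245.94 = 992.94
RR3 = 413 / 992.94 = 0.4159

41.6%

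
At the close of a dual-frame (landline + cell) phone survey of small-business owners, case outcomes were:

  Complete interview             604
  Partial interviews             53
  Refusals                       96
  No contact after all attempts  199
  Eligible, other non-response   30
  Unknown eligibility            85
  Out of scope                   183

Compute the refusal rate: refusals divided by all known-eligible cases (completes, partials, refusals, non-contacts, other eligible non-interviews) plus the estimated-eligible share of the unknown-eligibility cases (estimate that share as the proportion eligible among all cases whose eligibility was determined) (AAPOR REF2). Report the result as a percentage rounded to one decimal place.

Num = 96
Determined eligible = 604 + 53 + 96 + 199 + 30 = 982
e = 982 / (982 + 183) = 982 / 1165 = 0.8429
Eligible share of unknowns = 0.8429 × 85 = 71.65
Base = 982 + 71.65 = 1053.65
REF2 = 96 / 1053.65 = 0.0911

9.1%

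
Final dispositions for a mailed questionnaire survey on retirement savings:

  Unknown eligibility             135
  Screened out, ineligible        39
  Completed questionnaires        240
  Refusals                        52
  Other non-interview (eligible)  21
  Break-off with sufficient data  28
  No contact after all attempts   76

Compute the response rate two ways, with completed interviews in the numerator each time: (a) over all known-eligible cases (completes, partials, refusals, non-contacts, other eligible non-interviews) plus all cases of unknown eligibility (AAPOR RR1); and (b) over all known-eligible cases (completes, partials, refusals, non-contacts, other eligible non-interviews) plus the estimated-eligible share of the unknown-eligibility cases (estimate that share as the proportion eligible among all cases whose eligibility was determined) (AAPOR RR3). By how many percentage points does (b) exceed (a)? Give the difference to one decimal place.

0.9

Top = 240
Base = 240 + 28 + 52 + 76 + 21 + 135 = 552
RR1 = 240 / 552 = 0.4348
Known eligible = 240 + 28 + 52 + 76 + 21 = 417
e = 417 / (417 + 39) = 417 / 456 = 0.9145
Estimated eligible among unknowns = 0.9145 × 135 = 123.46
Base = 417 + 123.46 = 540.46
RR3 = 240 / 540.46 = 0.4441
Difference = 44.41 − 43.48 = 0.93 percentage points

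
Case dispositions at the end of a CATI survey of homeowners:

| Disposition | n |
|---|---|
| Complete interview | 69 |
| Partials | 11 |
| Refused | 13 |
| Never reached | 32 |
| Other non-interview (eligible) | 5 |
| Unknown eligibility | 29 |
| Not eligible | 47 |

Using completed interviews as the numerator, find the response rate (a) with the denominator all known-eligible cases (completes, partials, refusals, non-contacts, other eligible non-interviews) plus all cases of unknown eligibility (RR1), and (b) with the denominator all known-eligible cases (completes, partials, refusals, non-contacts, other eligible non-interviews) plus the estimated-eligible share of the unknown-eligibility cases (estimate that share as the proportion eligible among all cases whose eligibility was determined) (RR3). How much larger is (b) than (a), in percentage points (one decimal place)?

Top → 69
Denom → 69 + 11 + 13 + 32 + 5 + 29 = 159
RR1 = 69 / 159 = 0.4340
Known eligible → 69 + 11 + 13 + 32 + 5 = 130
e = 130 / (130 + 47) = 130 / 177 = 0.7345
Eligible share of unknowns → 0.7345 × 29 = 21.30
Denom → 130 + 21.30 = 151.30
RR3 = 69 / 151.30 = 0.4560
Difference = 45.60 − 43.40 = 2.20 percentage points

2.2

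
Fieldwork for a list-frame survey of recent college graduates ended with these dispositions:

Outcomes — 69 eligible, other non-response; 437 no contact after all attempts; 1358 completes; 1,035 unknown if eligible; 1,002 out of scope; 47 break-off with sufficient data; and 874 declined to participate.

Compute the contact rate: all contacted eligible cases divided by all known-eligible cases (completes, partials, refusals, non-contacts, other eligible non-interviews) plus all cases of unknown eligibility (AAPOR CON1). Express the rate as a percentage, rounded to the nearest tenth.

61.5%

Top → 1358 + 47 + 874 + 69 = 2348
Base → 1358 + 47 + 874 + 437 + 69 + 1035 = 3820
CON1 = 2348 / 3820 = 0.6147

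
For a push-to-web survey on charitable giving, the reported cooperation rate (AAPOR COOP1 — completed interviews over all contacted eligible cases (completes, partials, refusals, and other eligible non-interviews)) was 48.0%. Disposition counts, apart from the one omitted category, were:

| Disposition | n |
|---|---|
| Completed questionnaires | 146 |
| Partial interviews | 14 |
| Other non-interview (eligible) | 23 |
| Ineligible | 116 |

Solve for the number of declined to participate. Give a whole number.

COOP1 = 146 / D = 0.480
D = 146 / 0.480 = 304.2
Rest of base = 183
declined to participate = 304.2 − 183 ≈ 121

121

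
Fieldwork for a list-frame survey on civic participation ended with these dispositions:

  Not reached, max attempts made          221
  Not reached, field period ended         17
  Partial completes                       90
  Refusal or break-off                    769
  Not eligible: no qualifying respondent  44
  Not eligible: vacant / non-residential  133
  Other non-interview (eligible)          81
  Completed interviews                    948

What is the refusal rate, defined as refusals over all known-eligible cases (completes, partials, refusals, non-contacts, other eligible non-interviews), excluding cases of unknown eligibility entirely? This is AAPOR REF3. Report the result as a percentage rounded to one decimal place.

36.2%

Never reached = 17 + 221 = 238
Screened out, ineligible = 44 + 133 = 177
Num: 769
Denominator: 948 + 90 + 769 + 238 + 81 = 2126
REF3 = 769 / 2126 = 0.3617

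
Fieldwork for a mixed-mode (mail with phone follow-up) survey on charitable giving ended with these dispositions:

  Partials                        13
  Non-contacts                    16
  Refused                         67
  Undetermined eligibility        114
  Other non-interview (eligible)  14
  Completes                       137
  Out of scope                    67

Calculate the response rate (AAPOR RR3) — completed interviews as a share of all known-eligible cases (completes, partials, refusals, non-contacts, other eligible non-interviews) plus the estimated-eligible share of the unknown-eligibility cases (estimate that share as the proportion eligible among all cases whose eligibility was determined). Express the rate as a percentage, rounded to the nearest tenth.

Numerator: 137
Known eligible: 137 + 13 + 67 + 16 + 14 = 247
e = 247 / (247 + 67) = 247 / 314 = 0.7866
e × U: 0.7866 × 114 = 89.67
Base: 247 + 89.67 = 336.67
RR3 = 137 / 336.67 = 0.4069

40.7%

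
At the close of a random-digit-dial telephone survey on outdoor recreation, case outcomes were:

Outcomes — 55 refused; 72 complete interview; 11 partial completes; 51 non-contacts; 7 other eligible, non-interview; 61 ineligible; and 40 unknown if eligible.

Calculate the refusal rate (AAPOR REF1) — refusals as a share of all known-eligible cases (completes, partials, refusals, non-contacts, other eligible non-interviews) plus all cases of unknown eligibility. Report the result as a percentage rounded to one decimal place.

Num: 55
Denominator: 72 + 11 + 55 + 51 + 7 + 40 = 236
REF1 = 55 / 236 = 0.2331

23.3%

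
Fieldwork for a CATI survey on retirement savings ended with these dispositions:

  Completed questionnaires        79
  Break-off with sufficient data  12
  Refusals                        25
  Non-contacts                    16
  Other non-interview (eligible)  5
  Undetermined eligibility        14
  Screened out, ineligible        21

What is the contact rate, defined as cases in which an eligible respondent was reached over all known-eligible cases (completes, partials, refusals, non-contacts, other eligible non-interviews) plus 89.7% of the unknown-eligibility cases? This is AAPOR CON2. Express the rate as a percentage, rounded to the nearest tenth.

80.9%

Num = 79 + 12 + 25 + 5 = 121
Determined eligible = 79 + 12 + 25 + 16 + 5 = 137
Eligible share of unknowns = 0.8970 × 14 = 12.56
Denominator = 137 + 12.56 = 149.56
CON2 = 121 / 149.56 = 0.8090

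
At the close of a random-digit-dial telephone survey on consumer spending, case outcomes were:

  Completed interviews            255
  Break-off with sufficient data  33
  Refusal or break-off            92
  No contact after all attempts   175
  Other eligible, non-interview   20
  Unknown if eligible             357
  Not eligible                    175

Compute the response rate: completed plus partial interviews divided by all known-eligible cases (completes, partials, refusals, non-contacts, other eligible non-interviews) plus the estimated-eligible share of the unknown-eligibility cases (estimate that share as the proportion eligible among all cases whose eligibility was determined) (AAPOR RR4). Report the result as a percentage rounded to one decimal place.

33.9%

Num → 255 + 33 = 288
Known eligible → 255 + 33 + 92 + 175 + 20 = 575
e = 575 / (575 + 175) = 575 / 750 = 0.7667
Eligible share of unknowns → 0.7667 × 357 = 273.71
Denom → 575 + 273.71 = 848.71
RR4 = 288 / 848.71 = 0.3393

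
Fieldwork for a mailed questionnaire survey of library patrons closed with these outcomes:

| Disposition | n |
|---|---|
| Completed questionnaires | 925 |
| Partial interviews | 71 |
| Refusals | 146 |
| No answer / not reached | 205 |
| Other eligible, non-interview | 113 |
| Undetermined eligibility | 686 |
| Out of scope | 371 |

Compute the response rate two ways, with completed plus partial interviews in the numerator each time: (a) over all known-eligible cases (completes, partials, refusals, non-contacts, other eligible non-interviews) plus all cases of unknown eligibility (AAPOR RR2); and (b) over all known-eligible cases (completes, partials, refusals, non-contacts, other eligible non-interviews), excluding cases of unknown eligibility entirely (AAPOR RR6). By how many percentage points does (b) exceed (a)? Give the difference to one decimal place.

21.8

Top = 925 + 71 = 996
Denominator = 925 + 71 + 146 + 205 + 113 + 686 = 2146
RR2 = 996 / 2146 = 0.4641
Denominator = 925 + 71 + 146 + 205 + 113 = 1460
RR6 = 996 / 1460 = 0.6822
Difference = 68.22 − 46.41 = 21.81 percentage points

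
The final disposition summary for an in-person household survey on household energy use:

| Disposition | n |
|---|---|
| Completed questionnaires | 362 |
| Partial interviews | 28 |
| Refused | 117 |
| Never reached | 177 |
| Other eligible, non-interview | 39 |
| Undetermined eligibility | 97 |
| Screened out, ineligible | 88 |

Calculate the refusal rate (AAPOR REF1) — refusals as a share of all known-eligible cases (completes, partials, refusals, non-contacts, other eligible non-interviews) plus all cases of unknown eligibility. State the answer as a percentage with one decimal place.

14.3%

Numerator: 117
Denom: 362 + 28 + 117 + 177 + 39 + 97 = 820
REF1 = 117 / 820 = 0.1427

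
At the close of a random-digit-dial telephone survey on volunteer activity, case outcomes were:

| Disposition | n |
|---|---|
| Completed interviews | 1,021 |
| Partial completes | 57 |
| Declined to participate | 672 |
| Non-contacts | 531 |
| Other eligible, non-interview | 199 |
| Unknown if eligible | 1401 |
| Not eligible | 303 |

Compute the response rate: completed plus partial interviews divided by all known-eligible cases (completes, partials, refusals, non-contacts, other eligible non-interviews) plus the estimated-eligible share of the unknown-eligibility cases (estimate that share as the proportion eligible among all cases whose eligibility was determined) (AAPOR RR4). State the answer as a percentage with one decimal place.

Top → 1021 + 57 = 1078
Determined eligible → 1021 + 57 + 672 + 531 + 199 = 2480
e = 2480 / (2480 + 303) = 2480 / 2783 = 0.8911
e × U → 0.8911 × 1401 = 1248.43
Base → 2480 + 1248.43 = 3728.43
RR4 = 1078 / 3728.43 = 0.2891

28.9%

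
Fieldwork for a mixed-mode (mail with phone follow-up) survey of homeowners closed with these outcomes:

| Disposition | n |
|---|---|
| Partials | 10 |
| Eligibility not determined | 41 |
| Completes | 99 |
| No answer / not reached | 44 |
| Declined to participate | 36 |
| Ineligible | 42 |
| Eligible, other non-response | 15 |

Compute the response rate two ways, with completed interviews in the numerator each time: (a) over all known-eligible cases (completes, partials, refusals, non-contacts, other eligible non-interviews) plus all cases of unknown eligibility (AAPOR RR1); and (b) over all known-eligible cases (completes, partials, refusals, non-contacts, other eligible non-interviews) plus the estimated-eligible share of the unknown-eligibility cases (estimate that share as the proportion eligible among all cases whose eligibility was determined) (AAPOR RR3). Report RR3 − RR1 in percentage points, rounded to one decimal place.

1.2

Num: 99
Denom: 99 + 10 + 36 + 44 + 15 + 41 = 245
RR1 = 99 / 245 = 0.4041
Eligible (known): 99 + 10 + 36 + 44 + 15 = 204
e = 204 / (204 + 42) = 204 / 246 = 0.8293
Eligible share of unknowns: 0.8293 × 41 = 34.00
Denom: 204 + 34.00 = 238.00
RR3 = 99 / 238.00 = 0.4160
Difference = 41.60 − 40.41 = 1.19 percentage points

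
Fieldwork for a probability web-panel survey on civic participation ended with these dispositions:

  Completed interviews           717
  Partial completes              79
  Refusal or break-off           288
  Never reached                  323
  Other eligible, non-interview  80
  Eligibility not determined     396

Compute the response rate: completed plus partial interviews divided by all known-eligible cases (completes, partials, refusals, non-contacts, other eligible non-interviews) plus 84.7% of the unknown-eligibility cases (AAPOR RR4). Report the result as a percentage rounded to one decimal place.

Numerator = 717 + 79 = 796
Eligible (known) = 717 + 79 + 288 + 323 + 80 = 1487
Estimated eligible among unknowns = 0.8470 × 396 = 335.41
Base = 1487 + 335.41 = 1822.41
RR4 = 796 / 1822.41 = 0.4368

43.7%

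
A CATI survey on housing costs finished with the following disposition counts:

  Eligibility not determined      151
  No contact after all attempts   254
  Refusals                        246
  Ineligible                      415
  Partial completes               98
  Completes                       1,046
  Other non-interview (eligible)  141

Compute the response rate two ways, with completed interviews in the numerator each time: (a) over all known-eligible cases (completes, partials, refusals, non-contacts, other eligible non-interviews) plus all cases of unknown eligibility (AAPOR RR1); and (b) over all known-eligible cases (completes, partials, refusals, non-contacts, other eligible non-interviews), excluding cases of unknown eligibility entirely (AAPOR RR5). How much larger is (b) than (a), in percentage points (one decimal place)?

4.6

Num → 1046
Base → 1046 + 98 + 246 + 254 + 141 + 151 = 1936
RR1 = 1046 / 1936 = 0.5403
Base → 1046 + 98 + 246 + 254 + 141 = 1785
RR5 = 1046 / 1785 = 0.5860
Difference = 58.60 − 54.03 = 4.57 percentage points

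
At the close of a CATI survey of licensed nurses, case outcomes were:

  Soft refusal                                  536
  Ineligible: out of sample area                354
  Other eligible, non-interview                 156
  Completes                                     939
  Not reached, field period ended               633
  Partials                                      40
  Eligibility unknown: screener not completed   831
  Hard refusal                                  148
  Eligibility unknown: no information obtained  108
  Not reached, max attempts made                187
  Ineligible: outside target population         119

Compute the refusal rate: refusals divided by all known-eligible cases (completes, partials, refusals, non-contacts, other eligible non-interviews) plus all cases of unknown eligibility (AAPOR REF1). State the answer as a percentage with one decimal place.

19.1%

Declined to participate = 148 + 536 = 684
No contact after all attempts = 633 + 187 = 820
Unknown eligibility = 831 + 108 = 939
Ineligible = 119 + 354 = 473
Numerator → 684
Denominator → 939 + 40 + 684 + 820 + 156 + 939 = 3578
REF1 = 684 / 3578 = 0.1912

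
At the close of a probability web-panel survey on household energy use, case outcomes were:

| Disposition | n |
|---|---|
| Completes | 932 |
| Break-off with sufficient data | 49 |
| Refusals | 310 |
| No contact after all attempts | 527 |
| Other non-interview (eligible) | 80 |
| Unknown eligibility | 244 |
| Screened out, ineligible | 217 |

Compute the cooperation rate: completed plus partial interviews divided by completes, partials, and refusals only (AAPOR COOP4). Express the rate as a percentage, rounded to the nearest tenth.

76.0%

Numerator → 932 + 49 = 981
Denominator → 932 + 49 + 310 = 1291
COOP4 = 981 / 1291 = 0.7599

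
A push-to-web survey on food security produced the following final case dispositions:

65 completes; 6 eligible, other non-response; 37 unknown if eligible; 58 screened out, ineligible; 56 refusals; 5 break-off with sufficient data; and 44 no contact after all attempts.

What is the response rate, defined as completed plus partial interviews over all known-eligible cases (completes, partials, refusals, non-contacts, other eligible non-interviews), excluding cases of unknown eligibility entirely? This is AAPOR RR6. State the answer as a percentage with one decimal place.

Num = 65 + 5 = 70
Denominator = 65 + 5 + 56 + 44 + 6 = 176
RR6 = 70 / 176 = 0.3977

39.8%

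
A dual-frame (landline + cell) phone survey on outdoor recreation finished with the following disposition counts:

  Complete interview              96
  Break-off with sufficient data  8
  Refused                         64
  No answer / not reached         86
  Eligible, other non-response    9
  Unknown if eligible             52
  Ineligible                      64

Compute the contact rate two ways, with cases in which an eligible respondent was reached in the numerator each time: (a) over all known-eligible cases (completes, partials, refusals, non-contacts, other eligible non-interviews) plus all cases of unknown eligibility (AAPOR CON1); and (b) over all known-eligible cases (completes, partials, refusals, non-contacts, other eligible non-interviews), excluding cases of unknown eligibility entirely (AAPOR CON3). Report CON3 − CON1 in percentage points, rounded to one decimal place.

Numerator: 96 + 8 + 64 + 9 = 177
Denominator: 96 + 8 + 64 + 86 + 9 + 52 = 315
CON1 = 177 / 315 = 0.5619
Denominator: 96 + 8 + 64 + 86 + 9 = 263
CON3 = 177 / 263 = 0.6730
Difference = 67.30 − 56.19 = 11.11 percentage points

11.1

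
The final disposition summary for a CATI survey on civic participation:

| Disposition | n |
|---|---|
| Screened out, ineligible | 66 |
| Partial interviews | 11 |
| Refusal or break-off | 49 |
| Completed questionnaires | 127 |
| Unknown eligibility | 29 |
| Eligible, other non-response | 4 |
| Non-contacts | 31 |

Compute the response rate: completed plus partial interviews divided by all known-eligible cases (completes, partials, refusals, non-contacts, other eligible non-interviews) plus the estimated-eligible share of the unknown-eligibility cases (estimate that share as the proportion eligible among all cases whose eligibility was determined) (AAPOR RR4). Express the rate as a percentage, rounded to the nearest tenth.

56.5%

Num: 127 + 11 = 138
Eligible (known): 127 + 11 + 49 + 31 + 4 = 222
e = 222 / (222 + 66) = 222 / 288 = 0.7708
e × U: 0.7708 × 29 = 22.35
Denom: 222 + 22.35 = 244.35
RR4 = 138 / 244.35 = 0.5648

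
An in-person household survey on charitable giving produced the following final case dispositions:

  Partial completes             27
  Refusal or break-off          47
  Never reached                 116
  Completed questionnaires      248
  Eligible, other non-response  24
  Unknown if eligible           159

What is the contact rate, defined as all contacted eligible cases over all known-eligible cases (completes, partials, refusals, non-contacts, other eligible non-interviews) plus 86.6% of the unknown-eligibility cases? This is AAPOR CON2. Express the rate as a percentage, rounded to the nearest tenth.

Numerator = 248 + 27 + 47 + 24 = 346
Known eligible = 248 + 27 + 47 + 116 + 24 = 462
Estimated eligible among unknowns = 0.8660 × 159 = 137.69
Denominator = 462 + 137.69 = 599.69
CON2 = 346 / 599.69 = 0.5770

57.7%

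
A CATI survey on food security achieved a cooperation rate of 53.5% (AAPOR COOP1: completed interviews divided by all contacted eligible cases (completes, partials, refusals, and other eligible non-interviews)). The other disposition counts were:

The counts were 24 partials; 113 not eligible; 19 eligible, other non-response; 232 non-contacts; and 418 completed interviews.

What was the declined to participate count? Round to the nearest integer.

COOP1 = 418 / D = 0.535
D = 418 / 0.535 = 781.3
Remaining denominator categories sum to 461
declined to participate = 781.3 − 461 ≈ 320

320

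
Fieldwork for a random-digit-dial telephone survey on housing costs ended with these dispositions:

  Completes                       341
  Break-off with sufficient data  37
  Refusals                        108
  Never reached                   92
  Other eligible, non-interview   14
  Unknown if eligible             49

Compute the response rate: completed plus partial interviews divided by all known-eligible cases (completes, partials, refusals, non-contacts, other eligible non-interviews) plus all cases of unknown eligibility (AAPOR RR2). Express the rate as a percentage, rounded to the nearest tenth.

Top → 341 + 37 = 378
Denom → 341 + 37 + 108 + 92 + 14 + 49 = 641
RR2 = 378 / 641 = 0.5897

59.0%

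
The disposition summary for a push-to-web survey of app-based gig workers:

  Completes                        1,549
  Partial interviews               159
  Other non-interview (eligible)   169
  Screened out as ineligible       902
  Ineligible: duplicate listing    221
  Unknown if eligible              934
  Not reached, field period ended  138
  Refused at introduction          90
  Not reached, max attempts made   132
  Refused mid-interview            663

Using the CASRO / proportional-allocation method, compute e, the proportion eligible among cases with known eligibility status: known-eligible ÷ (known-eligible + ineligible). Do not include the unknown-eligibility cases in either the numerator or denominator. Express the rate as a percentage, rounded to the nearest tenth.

72.1%

Refusal or break-off = 90 + 663 = 753
No answer / not reached = 138 + 132 = 270
Screened out, ineligible = 902 + 221 = 1123
Known eligible → 1549 + 159 + 753 + 270 + 169 = 2900
e = 2900 / (2900 + 1123) = 2900 / 4023 = 0.7209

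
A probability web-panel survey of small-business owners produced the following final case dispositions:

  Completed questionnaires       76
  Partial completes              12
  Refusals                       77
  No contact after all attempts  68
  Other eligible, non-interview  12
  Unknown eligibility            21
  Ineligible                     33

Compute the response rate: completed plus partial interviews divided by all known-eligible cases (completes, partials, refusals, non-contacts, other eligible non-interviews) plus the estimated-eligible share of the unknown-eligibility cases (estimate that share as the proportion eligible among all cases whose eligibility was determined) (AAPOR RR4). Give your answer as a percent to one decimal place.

33.4%

Top → 76 + 12 = 88
Eligible (known) → 76 + 12 + 77 + 68 + 12 = 245
e = 245 / (245 + 33) = 245 / 278 = 0.8813
Estimated eligible among unknowns → 0.8813 × 21 = 18.51
Denom → 245 + 18.51 = 263.51
RR4 = 88 / 263.51 = 0.3340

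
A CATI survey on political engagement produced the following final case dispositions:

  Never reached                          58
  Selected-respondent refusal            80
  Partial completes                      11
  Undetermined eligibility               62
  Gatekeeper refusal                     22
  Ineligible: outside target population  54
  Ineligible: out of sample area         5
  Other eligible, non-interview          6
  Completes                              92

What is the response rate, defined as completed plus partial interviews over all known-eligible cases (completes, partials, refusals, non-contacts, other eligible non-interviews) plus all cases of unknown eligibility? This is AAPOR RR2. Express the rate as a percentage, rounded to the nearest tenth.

31.1%

Declined to participate = 22 + 80 = 102
Not eligible = 54 + 5 = 59
Top = 92 + 11 = 103
Base = 92 + 11 + 102 + 58 + 6 + 62 = 331
RR2 = 103 / 331 = 0.3112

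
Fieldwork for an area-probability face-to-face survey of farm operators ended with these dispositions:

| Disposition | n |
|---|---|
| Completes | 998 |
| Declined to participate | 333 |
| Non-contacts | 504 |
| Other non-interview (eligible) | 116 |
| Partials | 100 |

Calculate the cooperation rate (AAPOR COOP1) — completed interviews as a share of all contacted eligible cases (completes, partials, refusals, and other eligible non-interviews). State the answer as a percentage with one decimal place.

Num → 998
Denominator → 998 + 100 + 333 + 116 = 1547
COOP1 = 998 / 1547 = 0.6451

64.5%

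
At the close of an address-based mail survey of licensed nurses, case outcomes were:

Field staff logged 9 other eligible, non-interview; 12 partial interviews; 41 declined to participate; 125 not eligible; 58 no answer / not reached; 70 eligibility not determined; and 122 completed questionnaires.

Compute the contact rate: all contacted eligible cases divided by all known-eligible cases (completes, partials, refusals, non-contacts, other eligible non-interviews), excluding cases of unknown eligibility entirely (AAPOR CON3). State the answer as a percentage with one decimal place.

Num = 122 + 12 + 41 + 9 = 184
Denominator = 122 + 12 + 41 + 58 + 9 = 242
CON3 = 184 / 242 = 0.7603

76.0%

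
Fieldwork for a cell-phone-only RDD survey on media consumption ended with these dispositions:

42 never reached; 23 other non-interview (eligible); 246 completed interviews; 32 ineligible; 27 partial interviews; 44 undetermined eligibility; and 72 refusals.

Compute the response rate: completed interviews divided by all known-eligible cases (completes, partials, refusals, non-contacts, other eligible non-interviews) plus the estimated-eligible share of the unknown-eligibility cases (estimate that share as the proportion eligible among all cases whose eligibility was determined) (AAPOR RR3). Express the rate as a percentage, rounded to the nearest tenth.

54.6%

Top = 246
Eligible (known) = 246 + 27 + 72 + 42 + 23 = 410
e = 410 / (410 + 32) = 410 / 442 = 0.9276
Estimated eligible among unknowns = 0.9276 × 44 = 40.81
Base = 410 + 40.81 = 450.81
RR3 = 246 / 450.81 = 0.5457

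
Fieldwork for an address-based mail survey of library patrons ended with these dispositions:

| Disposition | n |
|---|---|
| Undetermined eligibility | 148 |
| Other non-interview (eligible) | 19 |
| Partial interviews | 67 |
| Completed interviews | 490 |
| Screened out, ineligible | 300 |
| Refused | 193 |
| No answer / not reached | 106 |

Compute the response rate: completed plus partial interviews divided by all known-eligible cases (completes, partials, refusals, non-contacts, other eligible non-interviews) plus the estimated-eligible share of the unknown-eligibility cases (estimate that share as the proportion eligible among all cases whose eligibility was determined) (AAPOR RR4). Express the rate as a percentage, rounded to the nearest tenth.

56.5%

Numerator = 490 + 67 = 557
Determined eligible = 490 + 67 + 193 + 106 + 19 = 875
e = 875 / (875 + 300) = 875 / 1175 = 0.7447
Eligible share of unknowns = 0.7447 × 148 = 110.22
Denom = 875 + 110.22 = 985.22
RR4 = 557 / 985.22 = 0.5654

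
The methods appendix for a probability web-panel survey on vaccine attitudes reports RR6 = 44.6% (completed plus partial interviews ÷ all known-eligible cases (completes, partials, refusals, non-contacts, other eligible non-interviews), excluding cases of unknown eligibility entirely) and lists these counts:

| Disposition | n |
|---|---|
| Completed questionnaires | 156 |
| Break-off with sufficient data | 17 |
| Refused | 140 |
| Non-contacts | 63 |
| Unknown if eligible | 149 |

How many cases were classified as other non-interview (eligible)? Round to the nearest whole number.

12

Numerator = 156 + 17 = 173
RR6 = 173 / D = 0.446
D = 173 / 0.446 = 387.9
Other denominator terms total 376
other non-interview (eligible) = 387.9 − 376 ≈ 12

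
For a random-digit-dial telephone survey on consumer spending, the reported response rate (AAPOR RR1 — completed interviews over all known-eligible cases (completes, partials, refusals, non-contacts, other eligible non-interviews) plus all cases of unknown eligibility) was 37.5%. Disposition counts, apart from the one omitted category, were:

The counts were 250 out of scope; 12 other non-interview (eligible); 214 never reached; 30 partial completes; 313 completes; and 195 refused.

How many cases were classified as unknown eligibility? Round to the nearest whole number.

RR1 = 313 / D = 0.375
D = 313 / 0.375 = 834.7
Other denominator terms total 764
unknown eligibility = 834.7 − 764 ≈ 71

71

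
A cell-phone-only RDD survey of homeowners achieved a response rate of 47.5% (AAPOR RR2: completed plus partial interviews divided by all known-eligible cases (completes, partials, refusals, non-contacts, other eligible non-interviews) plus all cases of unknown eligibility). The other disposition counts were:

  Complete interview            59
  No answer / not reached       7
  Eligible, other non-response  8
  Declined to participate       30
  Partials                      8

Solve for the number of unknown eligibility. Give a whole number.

29

Top: 59 + 8 = 67
RR2 = 67 / D = 0.475
D = 67 / 0.475 = 141.1
Other denominator terms total 112
unknown eligibility = 141.1 − 112 ≈ 29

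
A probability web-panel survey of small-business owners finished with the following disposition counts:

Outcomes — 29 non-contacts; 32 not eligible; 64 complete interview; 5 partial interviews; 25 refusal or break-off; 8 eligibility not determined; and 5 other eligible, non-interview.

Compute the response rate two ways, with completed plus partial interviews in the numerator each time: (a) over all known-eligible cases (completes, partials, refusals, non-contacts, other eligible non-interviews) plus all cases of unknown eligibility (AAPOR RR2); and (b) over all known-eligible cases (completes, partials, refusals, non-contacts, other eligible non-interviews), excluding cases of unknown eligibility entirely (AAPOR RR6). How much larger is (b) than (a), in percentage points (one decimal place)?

Numerator = 64 + 5 = 69
Base = 64 + 5 + 25 + 29 + 5 + 8 = 136
RR2 = 69 / 136 = 0.5074
Base = 64 + 5 + 25 + 29 + 5 = 128
RR6 = 69 / 128 = 0.5391
Difference = 53.91 − 50.74 = 3.17 percentage points

3.2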